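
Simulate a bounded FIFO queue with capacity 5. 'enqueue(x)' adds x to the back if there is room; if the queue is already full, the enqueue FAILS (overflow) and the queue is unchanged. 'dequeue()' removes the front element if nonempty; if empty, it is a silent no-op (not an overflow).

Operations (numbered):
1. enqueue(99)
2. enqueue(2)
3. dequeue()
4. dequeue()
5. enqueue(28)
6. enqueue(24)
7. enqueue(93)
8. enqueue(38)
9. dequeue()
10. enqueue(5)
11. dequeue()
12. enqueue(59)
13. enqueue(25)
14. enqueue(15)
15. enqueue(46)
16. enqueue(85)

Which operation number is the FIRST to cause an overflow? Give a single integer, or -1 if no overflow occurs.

Answer: 14

Derivation:
1. enqueue(99): size=1
2. enqueue(2): size=2
3. dequeue(): size=1
4. dequeue(): size=0
5. enqueue(28): size=1
6. enqueue(24): size=2
7. enqueue(93): size=3
8. enqueue(38): size=4
9. dequeue(): size=3
10. enqueue(5): size=4
11. dequeue(): size=3
12. enqueue(59): size=4
13. enqueue(25): size=5
14. enqueue(15): size=5=cap → OVERFLOW (fail)
15. enqueue(46): size=5=cap → OVERFLOW (fail)
16. enqueue(85): size=5=cap → OVERFLOW (fail)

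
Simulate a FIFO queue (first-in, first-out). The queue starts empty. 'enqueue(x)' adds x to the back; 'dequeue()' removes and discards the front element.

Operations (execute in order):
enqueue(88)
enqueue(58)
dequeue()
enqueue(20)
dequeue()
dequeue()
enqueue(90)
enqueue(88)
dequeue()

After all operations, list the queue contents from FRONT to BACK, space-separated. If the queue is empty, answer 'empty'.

Answer: 88

Derivation:
enqueue(88): [88]
enqueue(58): [88, 58]
dequeue(): [58]
enqueue(20): [58, 20]
dequeue(): [20]
dequeue(): []
enqueue(90): [90]
enqueue(88): [90, 88]
dequeue(): [88]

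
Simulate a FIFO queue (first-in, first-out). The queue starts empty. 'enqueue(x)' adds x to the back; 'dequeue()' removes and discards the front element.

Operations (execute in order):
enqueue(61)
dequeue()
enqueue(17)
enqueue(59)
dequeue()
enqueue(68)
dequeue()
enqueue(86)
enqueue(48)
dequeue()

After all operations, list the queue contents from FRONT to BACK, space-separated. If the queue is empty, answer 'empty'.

enqueue(61): [61]
dequeue(): []
enqueue(17): [17]
enqueue(59): [17, 59]
dequeue(): [59]
enqueue(68): [59, 68]
dequeue(): [68]
enqueue(86): [68, 86]
enqueue(48): [68, 86, 48]
dequeue(): [86, 48]

Answer: 86 48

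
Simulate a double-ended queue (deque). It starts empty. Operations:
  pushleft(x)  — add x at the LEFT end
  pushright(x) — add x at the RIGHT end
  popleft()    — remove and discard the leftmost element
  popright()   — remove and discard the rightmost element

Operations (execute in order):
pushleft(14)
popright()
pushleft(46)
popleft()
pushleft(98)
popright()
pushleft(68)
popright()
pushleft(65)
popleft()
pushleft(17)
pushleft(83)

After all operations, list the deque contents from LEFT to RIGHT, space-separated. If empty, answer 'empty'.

pushleft(14): [14]
popright(): []
pushleft(46): [46]
popleft(): []
pushleft(98): [98]
popright(): []
pushleft(68): [68]
popright(): []
pushleft(65): [65]
popleft(): []
pushleft(17): [17]
pushleft(83): [83, 17]

Answer: 83 17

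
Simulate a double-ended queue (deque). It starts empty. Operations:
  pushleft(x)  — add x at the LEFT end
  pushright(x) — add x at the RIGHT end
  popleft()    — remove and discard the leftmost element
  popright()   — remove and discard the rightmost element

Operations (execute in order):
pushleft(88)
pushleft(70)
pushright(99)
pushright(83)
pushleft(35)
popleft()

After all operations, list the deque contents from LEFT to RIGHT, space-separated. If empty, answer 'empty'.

Answer: 70 88 99 83

Derivation:
pushleft(88): [88]
pushleft(70): [70, 88]
pushright(99): [70, 88, 99]
pushright(83): [70, 88, 99, 83]
pushleft(35): [35, 70, 88, 99, 83]
popleft(): [70, 88, 99, 83]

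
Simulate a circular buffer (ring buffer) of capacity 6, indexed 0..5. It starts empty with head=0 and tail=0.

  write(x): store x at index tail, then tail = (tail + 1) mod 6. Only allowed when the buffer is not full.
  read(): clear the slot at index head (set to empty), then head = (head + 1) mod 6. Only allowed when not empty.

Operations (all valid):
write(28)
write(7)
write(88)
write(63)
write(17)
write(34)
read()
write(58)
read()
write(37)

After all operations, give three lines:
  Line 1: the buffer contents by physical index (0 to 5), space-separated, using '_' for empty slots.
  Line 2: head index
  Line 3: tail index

Answer: 58 37 88 63 17 34
2
2

Derivation:
write(28): buf=[28 _ _ _ _ _], head=0, tail=1, size=1
write(7): buf=[28 7 _ _ _ _], head=0, tail=2, size=2
write(88): buf=[28 7 88 _ _ _], head=0, tail=3, size=3
write(63): buf=[28 7 88 63 _ _], head=0, tail=4, size=4
write(17): buf=[28 7 88 63 17 _], head=0, tail=5, size=5
write(34): buf=[28 7 88 63 17 34], head=0, tail=0, size=6
read(): buf=[_ 7 88 63 17 34], head=1, tail=0, size=5
write(58): buf=[58 7 88 63 17 34], head=1, tail=1, size=6
read(): buf=[58 _ 88 63 17 34], head=2, tail=1, size=5
write(37): buf=[58 37 88 63 17 34], head=2, tail=2, size=6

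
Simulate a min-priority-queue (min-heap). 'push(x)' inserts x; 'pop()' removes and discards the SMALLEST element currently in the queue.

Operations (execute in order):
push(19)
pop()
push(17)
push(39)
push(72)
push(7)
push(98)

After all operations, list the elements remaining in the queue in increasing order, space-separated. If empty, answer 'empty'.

push(19): heap contents = [19]
pop() → 19: heap contents = []
push(17): heap contents = [17]
push(39): heap contents = [17, 39]
push(72): heap contents = [17, 39, 72]
push(7): heap contents = [7, 17, 39, 72]
push(98): heap contents = [7, 17, 39, 72, 98]

Answer: 7 17 39 72 98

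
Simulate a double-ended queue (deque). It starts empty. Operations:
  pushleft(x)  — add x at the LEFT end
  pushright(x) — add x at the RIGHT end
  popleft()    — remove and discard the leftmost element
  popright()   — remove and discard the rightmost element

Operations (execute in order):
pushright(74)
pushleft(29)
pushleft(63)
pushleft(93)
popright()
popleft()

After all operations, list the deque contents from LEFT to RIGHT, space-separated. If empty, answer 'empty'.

pushright(74): [74]
pushleft(29): [29, 74]
pushleft(63): [63, 29, 74]
pushleft(93): [93, 63, 29, 74]
popright(): [93, 63, 29]
popleft(): [63, 29]

Answer: 63 29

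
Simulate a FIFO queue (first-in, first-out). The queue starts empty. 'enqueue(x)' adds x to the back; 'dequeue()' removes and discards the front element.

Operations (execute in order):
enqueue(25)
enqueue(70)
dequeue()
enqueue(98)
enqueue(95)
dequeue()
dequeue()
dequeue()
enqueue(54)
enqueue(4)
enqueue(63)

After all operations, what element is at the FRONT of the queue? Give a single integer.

enqueue(25): queue = [25]
enqueue(70): queue = [25, 70]
dequeue(): queue = [70]
enqueue(98): queue = [70, 98]
enqueue(95): queue = [70, 98, 95]
dequeue(): queue = [98, 95]
dequeue(): queue = [95]
dequeue(): queue = []
enqueue(54): queue = [54]
enqueue(4): queue = [54, 4]
enqueue(63): queue = [54, 4, 63]

Answer: 54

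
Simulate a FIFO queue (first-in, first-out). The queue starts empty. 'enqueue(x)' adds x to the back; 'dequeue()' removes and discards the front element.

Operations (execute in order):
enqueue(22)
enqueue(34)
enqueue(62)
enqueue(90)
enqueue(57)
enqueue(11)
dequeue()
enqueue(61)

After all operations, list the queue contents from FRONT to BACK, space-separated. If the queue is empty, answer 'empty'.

enqueue(22): [22]
enqueue(34): [22, 34]
enqueue(62): [22, 34, 62]
enqueue(90): [22, 34, 62, 90]
enqueue(57): [22, 34, 62, 90, 57]
enqueue(11): [22, 34, 62, 90, 57, 11]
dequeue(): [34, 62, 90, 57, 11]
enqueue(61): [34, 62, 90, 57, 11, 61]

Answer: 34 62 90 57 11 61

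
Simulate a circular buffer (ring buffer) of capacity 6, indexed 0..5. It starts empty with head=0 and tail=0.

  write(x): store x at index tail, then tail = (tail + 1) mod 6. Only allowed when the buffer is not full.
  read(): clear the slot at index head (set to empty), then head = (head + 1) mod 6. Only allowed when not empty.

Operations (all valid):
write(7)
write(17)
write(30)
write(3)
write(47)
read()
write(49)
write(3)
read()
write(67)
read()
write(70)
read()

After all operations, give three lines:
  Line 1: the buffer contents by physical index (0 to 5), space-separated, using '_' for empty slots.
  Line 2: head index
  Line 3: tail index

Answer: 3 67 70 _ 47 49
4
3

Derivation:
write(7): buf=[7 _ _ _ _ _], head=0, tail=1, size=1
write(17): buf=[7 17 _ _ _ _], head=0, tail=2, size=2
write(30): buf=[7 17 30 _ _ _], head=0, tail=3, size=3
write(3): buf=[7 17 30 3 _ _], head=0, tail=4, size=4
write(47): buf=[7 17 30 3 47 _], head=0, tail=5, size=5
read(): buf=[_ 17 30 3 47 _], head=1, tail=5, size=4
write(49): buf=[_ 17 30 3 47 49], head=1, tail=0, size=5
write(3): buf=[3 17 30 3 47 49], head=1, tail=1, size=6
read(): buf=[3 _ 30 3 47 49], head=2, tail=1, size=5
write(67): buf=[3 67 30 3 47 49], head=2, tail=2, size=6
read(): buf=[3 67 _ 3 47 49], head=3, tail=2, size=5
write(70): buf=[3 67 70 3 47 49], head=3, tail=3, size=6
read(): buf=[3 67 70 _ 47 49], head=4, tail=3, size=5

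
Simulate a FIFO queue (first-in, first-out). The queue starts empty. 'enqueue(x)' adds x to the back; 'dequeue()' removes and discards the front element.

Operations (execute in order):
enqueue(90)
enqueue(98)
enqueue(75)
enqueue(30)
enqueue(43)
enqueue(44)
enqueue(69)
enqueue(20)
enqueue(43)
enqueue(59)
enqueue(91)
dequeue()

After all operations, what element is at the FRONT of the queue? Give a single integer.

enqueue(90): queue = [90]
enqueue(98): queue = [90, 98]
enqueue(75): queue = [90, 98, 75]
enqueue(30): queue = [90, 98, 75, 30]
enqueue(43): queue = [90, 98, 75, 30, 43]
enqueue(44): queue = [90, 98, 75, 30, 43, 44]
enqueue(69): queue = [90, 98, 75, 30, 43, 44, 69]
enqueue(20): queue = [90, 98, 75, 30, 43, 44, 69, 20]
enqueue(43): queue = [90, 98, 75, 30, 43, 44, 69, 20, 43]
enqueue(59): queue = [90, 98, 75, 30, 43, 44, 69, 20, 43, 59]
enqueue(91): queue = [90, 98, 75, 30, 43, 44, 69, 20, 43, 59, 91]
dequeue(): queue = [98, 75, 30, 43, 44, 69, 20, 43, 59, 91]

Answer: 98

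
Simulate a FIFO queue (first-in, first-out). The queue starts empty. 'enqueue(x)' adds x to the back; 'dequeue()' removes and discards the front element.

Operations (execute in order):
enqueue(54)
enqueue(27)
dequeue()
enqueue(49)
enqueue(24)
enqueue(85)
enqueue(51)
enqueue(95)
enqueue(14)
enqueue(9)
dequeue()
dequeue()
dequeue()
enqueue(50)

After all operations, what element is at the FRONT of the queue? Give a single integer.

Answer: 85

Derivation:
enqueue(54): queue = [54]
enqueue(27): queue = [54, 27]
dequeue(): queue = [27]
enqueue(49): queue = [27, 49]
enqueue(24): queue = [27, 49, 24]
enqueue(85): queue = [27, 49, 24, 85]
enqueue(51): queue = [27, 49, 24, 85, 51]
enqueue(95): queue = [27, 49, 24, 85, 51, 95]
enqueue(14): queue = [27, 49, 24, 85, 51, 95, 14]
enqueue(9): queue = [27, 49, 24, 85, 51, 95, 14, 9]
dequeue(): queue = [49, 24, 85, 51, 95, 14, 9]
dequeue(): queue = [24, 85, 51, 95, 14, 9]
dequeue(): queue = [85, 51, 95, 14, 9]
enqueue(50): queue = [85, 51, 95, 14, 9, 50]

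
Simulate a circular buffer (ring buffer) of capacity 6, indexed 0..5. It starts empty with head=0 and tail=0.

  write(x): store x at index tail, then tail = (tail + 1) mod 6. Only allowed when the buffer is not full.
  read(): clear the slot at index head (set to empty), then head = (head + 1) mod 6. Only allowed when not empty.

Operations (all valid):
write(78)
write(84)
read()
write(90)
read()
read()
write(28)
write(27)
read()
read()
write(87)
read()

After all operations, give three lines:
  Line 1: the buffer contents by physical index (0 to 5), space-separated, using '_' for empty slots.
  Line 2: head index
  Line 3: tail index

Answer: _ _ _ _ _ _
0
0

Derivation:
write(78): buf=[78 _ _ _ _ _], head=0, tail=1, size=1
write(84): buf=[78 84 _ _ _ _], head=0, tail=2, size=2
read(): buf=[_ 84 _ _ _ _], head=1, tail=2, size=1
write(90): buf=[_ 84 90 _ _ _], head=1, tail=3, size=2
read(): buf=[_ _ 90 _ _ _], head=2, tail=3, size=1
read(): buf=[_ _ _ _ _ _], head=3, tail=3, size=0
write(28): buf=[_ _ _ 28 _ _], head=3, tail=4, size=1
write(27): buf=[_ _ _ 28 27 _], head=3, tail=5, size=2
read(): buf=[_ _ _ _ 27 _], head=4, tail=5, size=1
read(): buf=[_ _ _ _ _ _], head=5, tail=5, size=0
write(87): buf=[_ _ _ _ _ 87], head=5, tail=0, size=1
read(): buf=[_ _ _ _ _ _], head=0, tail=0, size=0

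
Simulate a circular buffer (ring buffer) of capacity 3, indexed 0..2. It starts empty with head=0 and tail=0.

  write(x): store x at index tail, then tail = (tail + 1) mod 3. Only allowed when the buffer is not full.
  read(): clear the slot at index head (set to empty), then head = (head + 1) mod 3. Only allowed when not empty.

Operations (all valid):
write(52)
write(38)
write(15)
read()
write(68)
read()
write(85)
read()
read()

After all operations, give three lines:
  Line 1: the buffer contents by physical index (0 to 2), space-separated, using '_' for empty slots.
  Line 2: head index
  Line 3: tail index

write(52): buf=[52 _ _], head=0, tail=1, size=1
write(38): buf=[52 38 _], head=0, tail=2, size=2
write(15): buf=[52 38 15], head=0, tail=0, size=3
read(): buf=[_ 38 15], head=1, tail=0, size=2
write(68): buf=[68 38 15], head=1, tail=1, size=3
read(): buf=[68 _ 15], head=2, tail=1, size=2
write(85): buf=[68 85 15], head=2, tail=2, size=3
read(): buf=[68 85 _], head=0, tail=2, size=2
read(): buf=[_ 85 _], head=1, tail=2, size=1

Answer: _ 85 _
1
2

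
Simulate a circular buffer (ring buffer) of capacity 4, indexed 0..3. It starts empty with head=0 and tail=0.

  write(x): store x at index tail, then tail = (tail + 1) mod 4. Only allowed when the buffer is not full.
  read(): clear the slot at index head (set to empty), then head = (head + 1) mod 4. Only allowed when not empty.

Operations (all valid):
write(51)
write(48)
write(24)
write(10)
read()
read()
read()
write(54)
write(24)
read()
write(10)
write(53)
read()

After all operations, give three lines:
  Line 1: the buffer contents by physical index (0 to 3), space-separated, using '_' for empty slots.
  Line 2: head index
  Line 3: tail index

write(51): buf=[51 _ _ _], head=0, tail=1, size=1
write(48): buf=[51 48 _ _], head=0, tail=2, size=2
write(24): buf=[51 48 24 _], head=0, tail=3, size=3
write(10): buf=[51 48 24 10], head=0, tail=0, size=4
read(): buf=[_ 48 24 10], head=1, tail=0, size=3
read(): buf=[_ _ 24 10], head=2, tail=0, size=2
read(): buf=[_ _ _ 10], head=3, tail=0, size=1
write(54): buf=[54 _ _ 10], head=3, tail=1, size=2
write(24): buf=[54 24 _ 10], head=3, tail=2, size=3
read(): buf=[54 24 _ _], head=0, tail=2, size=2
write(10): buf=[54 24 10 _], head=0, tail=3, size=3
write(53): buf=[54 24 10 53], head=0, tail=0, size=4
read(): buf=[_ 24 10 53], head=1, tail=0, size=3

Answer: _ 24 10 53
1
0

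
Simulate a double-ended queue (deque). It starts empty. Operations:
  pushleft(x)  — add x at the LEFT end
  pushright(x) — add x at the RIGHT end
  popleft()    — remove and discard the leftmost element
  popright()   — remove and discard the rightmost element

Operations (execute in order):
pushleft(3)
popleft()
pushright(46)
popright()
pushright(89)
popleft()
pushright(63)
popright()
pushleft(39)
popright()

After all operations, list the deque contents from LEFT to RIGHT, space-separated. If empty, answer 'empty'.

pushleft(3): [3]
popleft(): []
pushright(46): [46]
popright(): []
pushright(89): [89]
popleft(): []
pushright(63): [63]
popright(): []
pushleft(39): [39]
popright(): []

Answer: empty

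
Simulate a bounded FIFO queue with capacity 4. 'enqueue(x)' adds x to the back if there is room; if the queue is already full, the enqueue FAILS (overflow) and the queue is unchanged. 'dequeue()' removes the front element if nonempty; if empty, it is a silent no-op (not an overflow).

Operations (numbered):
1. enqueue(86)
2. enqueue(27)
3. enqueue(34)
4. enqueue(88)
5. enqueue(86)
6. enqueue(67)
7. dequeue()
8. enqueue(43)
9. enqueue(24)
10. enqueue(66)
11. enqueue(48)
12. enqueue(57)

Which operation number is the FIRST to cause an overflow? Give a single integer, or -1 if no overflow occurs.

1. enqueue(86): size=1
2. enqueue(27): size=2
3. enqueue(34): size=3
4. enqueue(88): size=4
5. enqueue(86): size=4=cap → OVERFLOW (fail)
6. enqueue(67): size=4=cap → OVERFLOW (fail)
7. dequeue(): size=3
8. enqueue(43): size=4
9. enqueue(24): size=4=cap → OVERFLOW (fail)
10. enqueue(66): size=4=cap → OVERFLOW (fail)
11. enqueue(48): size=4=cap → OVERFLOW (fail)
12. enqueue(57): size=4=cap → OVERFLOW (fail)

Answer: 5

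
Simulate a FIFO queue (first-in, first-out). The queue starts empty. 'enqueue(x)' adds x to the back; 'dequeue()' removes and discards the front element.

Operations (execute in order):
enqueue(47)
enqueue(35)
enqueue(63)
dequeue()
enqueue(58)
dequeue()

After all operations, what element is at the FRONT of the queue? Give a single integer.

enqueue(47): queue = [47]
enqueue(35): queue = [47, 35]
enqueue(63): queue = [47, 35, 63]
dequeue(): queue = [35, 63]
enqueue(58): queue = [35, 63, 58]
dequeue(): queue = [63, 58]

Answer: 63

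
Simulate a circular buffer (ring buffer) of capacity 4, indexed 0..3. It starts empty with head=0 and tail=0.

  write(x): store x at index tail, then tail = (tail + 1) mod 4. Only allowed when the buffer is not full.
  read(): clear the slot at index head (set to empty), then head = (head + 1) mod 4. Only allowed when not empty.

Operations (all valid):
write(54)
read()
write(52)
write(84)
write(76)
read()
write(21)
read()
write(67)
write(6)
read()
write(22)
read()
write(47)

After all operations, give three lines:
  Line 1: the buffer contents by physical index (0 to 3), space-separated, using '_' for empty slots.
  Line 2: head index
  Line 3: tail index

write(54): buf=[54 _ _ _], head=0, tail=1, size=1
read(): buf=[_ _ _ _], head=1, tail=1, size=0
write(52): buf=[_ 52 _ _], head=1, tail=2, size=1
write(84): buf=[_ 52 84 _], head=1, tail=3, size=2
write(76): buf=[_ 52 84 76], head=1, tail=0, size=3
read(): buf=[_ _ 84 76], head=2, tail=0, size=2
write(21): buf=[21 _ 84 76], head=2, tail=1, size=3
read(): buf=[21 _ _ 76], head=3, tail=1, size=2
write(67): buf=[21 67 _ 76], head=3, tail=2, size=3
write(6): buf=[21 67 6 76], head=3, tail=3, size=4
read(): buf=[21 67 6 _], head=0, tail=3, size=3
write(22): buf=[21 67 6 22], head=0, tail=0, size=4
read(): buf=[_ 67 6 22], head=1, tail=0, size=3
write(47): buf=[47 67 6 22], head=1, tail=1, size=4

Answer: 47 67 6 22
1
1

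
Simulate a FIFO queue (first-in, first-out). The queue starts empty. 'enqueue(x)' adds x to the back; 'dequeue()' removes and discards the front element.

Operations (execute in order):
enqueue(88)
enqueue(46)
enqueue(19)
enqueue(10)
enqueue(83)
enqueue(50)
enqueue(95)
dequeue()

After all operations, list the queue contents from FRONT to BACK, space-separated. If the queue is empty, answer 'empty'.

Answer: 46 19 10 83 50 95

Derivation:
enqueue(88): [88]
enqueue(46): [88, 46]
enqueue(19): [88, 46, 19]
enqueue(10): [88, 46, 19, 10]
enqueue(83): [88, 46, 19, 10, 83]
enqueue(50): [88, 46, 19, 10, 83, 50]
enqueue(95): [88, 46, 19, 10, 83, 50, 95]
dequeue(): [46, 19, 10, 83, 50, 95]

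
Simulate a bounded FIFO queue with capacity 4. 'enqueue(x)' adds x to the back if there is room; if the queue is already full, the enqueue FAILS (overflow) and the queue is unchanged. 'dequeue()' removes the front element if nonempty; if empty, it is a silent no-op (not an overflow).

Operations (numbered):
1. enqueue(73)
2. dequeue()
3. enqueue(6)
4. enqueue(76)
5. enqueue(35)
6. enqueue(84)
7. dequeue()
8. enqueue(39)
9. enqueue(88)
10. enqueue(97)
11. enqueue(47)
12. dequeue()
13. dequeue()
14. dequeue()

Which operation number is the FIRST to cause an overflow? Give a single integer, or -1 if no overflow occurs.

1. enqueue(73): size=1
2. dequeue(): size=0
3. enqueue(6): size=1
4. enqueue(76): size=2
5. enqueue(35): size=3
6. enqueue(84): size=4
7. dequeue(): size=3
8. enqueue(39): size=4
9. enqueue(88): size=4=cap → OVERFLOW (fail)
10. enqueue(97): size=4=cap → OVERFLOW (fail)
11. enqueue(47): size=4=cap → OVERFLOW (fail)
12. dequeue(): size=3
13. dequeue(): size=2
14. dequeue(): size=1

Answer: 9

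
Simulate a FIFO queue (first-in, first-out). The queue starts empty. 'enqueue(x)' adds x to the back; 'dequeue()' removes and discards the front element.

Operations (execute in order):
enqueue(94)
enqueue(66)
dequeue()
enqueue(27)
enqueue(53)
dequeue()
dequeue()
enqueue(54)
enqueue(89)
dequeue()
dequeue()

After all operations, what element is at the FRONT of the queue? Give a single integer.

enqueue(94): queue = [94]
enqueue(66): queue = [94, 66]
dequeue(): queue = [66]
enqueue(27): queue = [66, 27]
enqueue(53): queue = [66, 27, 53]
dequeue(): queue = [27, 53]
dequeue(): queue = [53]
enqueue(54): queue = [53, 54]
enqueue(89): queue = [53, 54, 89]
dequeue(): queue = [54, 89]
dequeue(): queue = [89]

Answer: 89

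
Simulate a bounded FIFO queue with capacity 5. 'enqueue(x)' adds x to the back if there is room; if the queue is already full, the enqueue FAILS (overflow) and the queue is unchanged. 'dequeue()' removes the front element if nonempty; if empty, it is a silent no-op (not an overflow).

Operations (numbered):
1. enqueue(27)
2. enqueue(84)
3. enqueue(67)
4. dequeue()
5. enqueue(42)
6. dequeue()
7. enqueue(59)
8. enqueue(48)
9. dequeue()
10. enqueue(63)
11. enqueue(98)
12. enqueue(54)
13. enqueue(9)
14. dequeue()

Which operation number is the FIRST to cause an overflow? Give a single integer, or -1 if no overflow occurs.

1. enqueue(27): size=1
2. enqueue(84): size=2
3. enqueue(67): size=3
4. dequeue(): size=2
5. enqueue(42): size=3
6. dequeue(): size=2
7. enqueue(59): size=3
8. enqueue(48): size=4
9. dequeue(): size=3
10. enqueue(63): size=4
11. enqueue(98): size=5
12. enqueue(54): size=5=cap → OVERFLOW (fail)
13. enqueue(9): size=5=cap → OVERFLOW (fail)
14. dequeue(): size=4

Answer: 12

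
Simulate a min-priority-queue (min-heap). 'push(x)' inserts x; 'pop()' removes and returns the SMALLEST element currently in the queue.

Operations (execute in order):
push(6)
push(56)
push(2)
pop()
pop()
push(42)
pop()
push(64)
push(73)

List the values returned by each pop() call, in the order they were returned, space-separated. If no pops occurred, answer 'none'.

Answer: 2 6 42

Derivation:
push(6): heap contents = [6]
push(56): heap contents = [6, 56]
push(2): heap contents = [2, 6, 56]
pop() → 2: heap contents = [6, 56]
pop() → 6: heap contents = [56]
push(42): heap contents = [42, 56]
pop() → 42: heap contents = [56]
push(64): heap contents = [56, 64]
push(73): heap contents = [56, 64, 73]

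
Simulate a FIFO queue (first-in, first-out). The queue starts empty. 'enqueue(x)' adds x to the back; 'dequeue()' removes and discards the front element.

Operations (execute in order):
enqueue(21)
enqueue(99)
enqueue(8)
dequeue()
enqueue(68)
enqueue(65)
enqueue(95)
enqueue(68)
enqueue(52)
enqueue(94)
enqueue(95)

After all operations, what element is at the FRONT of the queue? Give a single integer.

enqueue(21): queue = [21]
enqueue(99): queue = [21, 99]
enqueue(8): queue = [21, 99, 8]
dequeue(): queue = [99, 8]
enqueue(68): queue = [99, 8, 68]
enqueue(65): queue = [99, 8, 68, 65]
enqueue(95): queue = [99, 8, 68, 65, 95]
enqueue(68): queue = [99, 8, 68, 65, 95, 68]
enqueue(52): queue = [99, 8, 68, 65, 95, 68, 52]
enqueue(94): queue = [99, 8, 68, 65, 95, 68, 52, 94]
enqueue(95): queue = [99, 8, 68, 65, 95, 68, 52, 94, 95]

Answer: 99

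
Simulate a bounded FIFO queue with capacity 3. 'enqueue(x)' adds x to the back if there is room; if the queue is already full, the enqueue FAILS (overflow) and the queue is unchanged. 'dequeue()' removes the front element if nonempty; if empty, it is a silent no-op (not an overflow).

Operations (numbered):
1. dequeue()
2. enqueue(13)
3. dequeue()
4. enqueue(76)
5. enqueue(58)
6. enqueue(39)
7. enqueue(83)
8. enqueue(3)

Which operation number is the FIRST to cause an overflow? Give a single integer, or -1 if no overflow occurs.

Answer: 7

Derivation:
1. dequeue(): empty, no-op, size=0
2. enqueue(13): size=1
3. dequeue(): size=0
4. enqueue(76): size=1
5. enqueue(58): size=2
6. enqueue(39): size=3
7. enqueue(83): size=3=cap → OVERFLOW (fail)
8. enqueue(3): size=3=cap → OVERFLOW (fail)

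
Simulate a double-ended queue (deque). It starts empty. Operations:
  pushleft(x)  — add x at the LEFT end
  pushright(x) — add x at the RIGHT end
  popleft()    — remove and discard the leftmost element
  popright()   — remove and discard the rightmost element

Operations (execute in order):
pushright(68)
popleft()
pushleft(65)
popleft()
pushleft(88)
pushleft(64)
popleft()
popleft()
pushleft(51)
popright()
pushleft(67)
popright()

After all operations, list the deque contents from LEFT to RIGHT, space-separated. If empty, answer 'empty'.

Answer: empty

Derivation:
pushright(68): [68]
popleft(): []
pushleft(65): [65]
popleft(): []
pushleft(88): [88]
pushleft(64): [64, 88]
popleft(): [88]
popleft(): []
pushleft(51): [51]
popright(): []
pushleft(67): [67]
popright(): []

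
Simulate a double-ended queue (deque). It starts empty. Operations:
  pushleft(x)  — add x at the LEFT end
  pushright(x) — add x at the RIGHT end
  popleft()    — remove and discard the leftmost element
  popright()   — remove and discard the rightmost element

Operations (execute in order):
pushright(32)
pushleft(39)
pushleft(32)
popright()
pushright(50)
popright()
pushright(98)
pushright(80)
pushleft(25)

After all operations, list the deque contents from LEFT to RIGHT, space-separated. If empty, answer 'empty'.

pushright(32): [32]
pushleft(39): [39, 32]
pushleft(32): [32, 39, 32]
popright(): [32, 39]
pushright(50): [32, 39, 50]
popright(): [32, 39]
pushright(98): [32, 39, 98]
pushright(80): [32, 39, 98, 80]
pushleft(25): [25, 32, 39, 98, 80]

Answer: 25 32 39 98 80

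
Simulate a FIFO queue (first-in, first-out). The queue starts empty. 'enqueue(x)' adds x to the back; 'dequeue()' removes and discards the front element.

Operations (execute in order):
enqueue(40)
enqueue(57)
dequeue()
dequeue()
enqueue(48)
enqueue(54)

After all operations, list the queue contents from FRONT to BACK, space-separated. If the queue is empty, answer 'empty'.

enqueue(40): [40]
enqueue(57): [40, 57]
dequeue(): [57]
dequeue(): []
enqueue(48): [48]
enqueue(54): [48, 54]

Answer: 48 54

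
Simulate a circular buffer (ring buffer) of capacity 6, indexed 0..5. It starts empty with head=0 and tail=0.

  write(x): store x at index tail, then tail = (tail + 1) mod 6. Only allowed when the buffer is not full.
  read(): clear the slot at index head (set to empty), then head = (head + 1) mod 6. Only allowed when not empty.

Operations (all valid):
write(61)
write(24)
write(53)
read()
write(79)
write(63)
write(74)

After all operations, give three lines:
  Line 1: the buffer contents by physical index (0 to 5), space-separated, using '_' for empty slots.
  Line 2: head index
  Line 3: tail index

write(61): buf=[61 _ _ _ _ _], head=0, tail=1, size=1
write(24): buf=[61 24 _ _ _ _], head=0, tail=2, size=2
write(53): buf=[61 24 53 _ _ _], head=0, tail=3, size=3
read(): buf=[_ 24 53 _ _ _], head=1, tail=3, size=2
write(79): buf=[_ 24 53 79 _ _], head=1, tail=4, size=3
write(63): buf=[_ 24 53 79 63 _], head=1, tail=5, size=4
write(74): buf=[_ 24 53 79 63 74], head=1, tail=0, size=5

Answer: _ 24 53 79 63 74
1
0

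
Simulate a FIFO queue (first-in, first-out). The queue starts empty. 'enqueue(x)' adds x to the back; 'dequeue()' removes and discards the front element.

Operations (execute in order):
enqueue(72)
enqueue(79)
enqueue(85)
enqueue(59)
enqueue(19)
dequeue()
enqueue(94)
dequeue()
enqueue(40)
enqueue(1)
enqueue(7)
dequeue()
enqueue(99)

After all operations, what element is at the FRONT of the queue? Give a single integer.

Answer: 59

Derivation:
enqueue(72): queue = [72]
enqueue(79): queue = [72, 79]
enqueue(85): queue = [72, 79, 85]
enqueue(59): queue = [72, 79, 85, 59]
enqueue(19): queue = [72, 79, 85, 59, 19]
dequeue(): queue = [79, 85, 59, 19]
enqueue(94): queue = [79, 85, 59, 19, 94]
dequeue(): queue = [85, 59, 19, 94]
enqueue(40): queue = [85, 59, 19, 94, 40]
enqueue(1): queue = [85, 59, 19, 94, 40, 1]
enqueue(7): queue = [85, 59, 19, 94, 40, 1, 7]
dequeue(): queue = [59, 19, 94, 40, 1, 7]
enqueue(99): queue = [59, 19, 94, 40, 1, 7, 99]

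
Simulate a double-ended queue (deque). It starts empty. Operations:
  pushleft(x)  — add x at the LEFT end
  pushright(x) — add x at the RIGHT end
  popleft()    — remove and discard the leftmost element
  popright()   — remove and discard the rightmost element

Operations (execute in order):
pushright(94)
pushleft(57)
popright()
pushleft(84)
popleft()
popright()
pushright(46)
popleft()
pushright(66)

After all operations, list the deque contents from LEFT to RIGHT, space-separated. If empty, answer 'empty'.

Answer: 66

Derivation:
pushright(94): [94]
pushleft(57): [57, 94]
popright(): [57]
pushleft(84): [84, 57]
popleft(): [57]
popright(): []
pushright(46): [46]
popleft(): []
pushright(66): [66]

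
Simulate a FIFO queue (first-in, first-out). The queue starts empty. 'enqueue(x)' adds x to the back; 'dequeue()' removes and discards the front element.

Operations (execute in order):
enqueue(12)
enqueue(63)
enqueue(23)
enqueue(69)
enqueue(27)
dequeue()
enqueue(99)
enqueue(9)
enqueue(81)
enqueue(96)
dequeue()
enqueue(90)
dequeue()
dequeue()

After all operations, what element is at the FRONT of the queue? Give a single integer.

enqueue(12): queue = [12]
enqueue(63): queue = [12, 63]
enqueue(23): queue = [12, 63, 23]
enqueue(69): queue = [12, 63, 23, 69]
enqueue(27): queue = [12, 63, 23, 69, 27]
dequeue(): queue = [63, 23, 69, 27]
enqueue(99): queue = [63, 23, 69, 27, 99]
enqueue(9): queue = [63, 23, 69, 27, 99, 9]
enqueue(81): queue = [63, 23, 69, 27, 99, 9, 81]
enqueue(96): queue = [63, 23, 69, 27, 99, 9, 81, 96]
dequeue(): queue = [23, 69, 27, 99, 9, 81, 96]
enqueue(90): queue = [23, 69, 27, 99, 9, 81, 96, 90]
dequeue(): queue = [69, 27, 99, 9, 81, 96, 90]
dequeue(): queue = [27, 99, 9, 81, 96, 90]

Answer: 27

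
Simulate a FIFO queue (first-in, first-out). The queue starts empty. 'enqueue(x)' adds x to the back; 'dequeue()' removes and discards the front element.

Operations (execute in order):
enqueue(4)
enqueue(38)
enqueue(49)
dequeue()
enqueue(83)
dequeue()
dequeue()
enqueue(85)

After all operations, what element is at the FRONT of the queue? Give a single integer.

Answer: 83

Derivation:
enqueue(4): queue = [4]
enqueue(38): queue = [4, 38]
enqueue(49): queue = [4, 38, 49]
dequeue(): queue = [38, 49]
enqueue(83): queue = [38, 49, 83]
dequeue(): queue = [49, 83]
dequeue(): queue = [83]
enqueue(85): queue = [83, 85]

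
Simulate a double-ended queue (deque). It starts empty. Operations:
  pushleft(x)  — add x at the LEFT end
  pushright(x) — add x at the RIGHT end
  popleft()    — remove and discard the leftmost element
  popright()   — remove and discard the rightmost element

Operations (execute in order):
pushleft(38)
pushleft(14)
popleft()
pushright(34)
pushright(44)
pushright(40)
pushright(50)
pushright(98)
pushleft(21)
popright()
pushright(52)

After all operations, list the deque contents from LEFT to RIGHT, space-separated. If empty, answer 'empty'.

pushleft(38): [38]
pushleft(14): [14, 38]
popleft(): [38]
pushright(34): [38, 34]
pushright(44): [38, 34, 44]
pushright(40): [38, 34, 44, 40]
pushright(50): [38, 34, 44, 40, 50]
pushright(98): [38, 34, 44, 40, 50, 98]
pushleft(21): [21, 38, 34, 44, 40, 50, 98]
popright(): [21, 38, 34, 44, 40, 50]
pushright(52): [21, 38, 34, 44, 40, 50, 52]

Answer: 21 38 34 44 40 50 52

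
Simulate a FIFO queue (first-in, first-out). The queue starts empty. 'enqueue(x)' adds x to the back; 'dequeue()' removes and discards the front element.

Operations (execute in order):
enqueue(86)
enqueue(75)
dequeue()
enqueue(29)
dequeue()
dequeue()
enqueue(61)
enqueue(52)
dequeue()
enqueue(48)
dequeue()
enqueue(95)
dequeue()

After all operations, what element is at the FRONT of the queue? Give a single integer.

Answer: 95

Derivation:
enqueue(86): queue = [86]
enqueue(75): queue = [86, 75]
dequeue(): queue = [75]
enqueue(29): queue = [75, 29]
dequeue(): queue = [29]
dequeue(): queue = []
enqueue(61): queue = [61]
enqueue(52): queue = [61, 52]
dequeue(): queue = [52]
enqueue(48): queue = [52, 48]
dequeue(): queue = [48]
enqueue(95): queue = [48, 95]
dequeue(): queue = [95]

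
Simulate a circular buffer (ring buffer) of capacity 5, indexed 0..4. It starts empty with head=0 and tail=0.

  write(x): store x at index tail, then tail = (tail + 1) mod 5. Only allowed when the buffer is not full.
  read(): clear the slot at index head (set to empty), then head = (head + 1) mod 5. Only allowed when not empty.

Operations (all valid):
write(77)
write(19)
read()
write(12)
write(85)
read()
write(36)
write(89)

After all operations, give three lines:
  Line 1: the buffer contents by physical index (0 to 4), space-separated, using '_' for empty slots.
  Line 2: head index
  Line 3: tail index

Answer: 89 _ 12 85 36
2
1

Derivation:
write(77): buf=[77 _ _ _ _], head=0, tail=1, size=1
write(19): buf=[77 19 _ _ _], head=0, tail=2, size=2
read(): buf=[_ 19 _ _ _], head=1, tail=2, size=1
write(12): buf=[_ 19 12 _ _], head=1, tail=3, size=2
write(85): buf=[_ 19 12 85 _], head=1, tail=4, size=3
read(): buf=[_ _ 12 85 _], head=2, tail=4, size=2
write(36): buf=[_ _ 12 85 36], head=2, tail=0, size=3
write(89): buf=[89 _ 12 85 36], head=2, tail=1, size=4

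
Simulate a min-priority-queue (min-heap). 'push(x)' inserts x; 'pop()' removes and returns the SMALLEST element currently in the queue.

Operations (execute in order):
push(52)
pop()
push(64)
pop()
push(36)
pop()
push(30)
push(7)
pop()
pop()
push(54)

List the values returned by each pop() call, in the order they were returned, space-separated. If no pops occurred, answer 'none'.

push(52): heap contents = [52]
pop() → 52: heap contents = []
push(64): heap contents = [64]
pop() → 64: heap contents = []
push(36): heap contents = [36]
pop() → 36: heap contents = []
push(30): heap contents = [30]
push(7): heap contents = [7, 30]
pop() → 7: heap contents = [30]
pop() → 30: heap contents = []
push(54): heap contents = [54]

Answer: 52 64 36 7 30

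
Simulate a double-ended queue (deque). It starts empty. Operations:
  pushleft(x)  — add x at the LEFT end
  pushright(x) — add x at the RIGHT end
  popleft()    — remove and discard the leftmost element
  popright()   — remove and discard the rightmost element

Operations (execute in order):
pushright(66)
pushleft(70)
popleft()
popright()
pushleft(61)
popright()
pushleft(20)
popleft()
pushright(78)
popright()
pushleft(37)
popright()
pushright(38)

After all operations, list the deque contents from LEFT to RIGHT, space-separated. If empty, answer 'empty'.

pushright(66): [66]
pushleft(70): [70, 66]
popleft(): [66]
popright(): []
pushleft(61): [61]
popright(): []
pushleft(20): [20]
popleft(): []
pushright(78): [78]
popright(): []
pushleft(37): [37]
popright(): []
pushright(38): [38]

Answer: 38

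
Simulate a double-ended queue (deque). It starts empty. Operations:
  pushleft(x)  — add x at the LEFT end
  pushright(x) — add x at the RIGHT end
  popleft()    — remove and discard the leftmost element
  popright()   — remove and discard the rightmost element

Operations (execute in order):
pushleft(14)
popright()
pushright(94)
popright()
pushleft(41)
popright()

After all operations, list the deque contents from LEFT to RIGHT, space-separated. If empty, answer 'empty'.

pushleft(14): [14]
popright(): []
pushright(94): [94]
popright(): []
pushleft(41): [41]
popright(): []

Answer: empty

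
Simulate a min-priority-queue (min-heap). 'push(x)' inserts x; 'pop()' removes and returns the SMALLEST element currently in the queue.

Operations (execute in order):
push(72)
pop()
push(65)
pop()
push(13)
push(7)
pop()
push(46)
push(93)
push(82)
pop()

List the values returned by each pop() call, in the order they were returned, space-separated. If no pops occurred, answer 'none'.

push(72): heap contents = [72]
pop() → 72: heap contents = []
push(65): heap contents = [65]
pop() → 65: heap contents = []
push(13): heap contents = [13]
push(7): heap contents = [7, 13]
pop() → 7: heap contents = [13]
push(46): heap contents = [13, 46]
push(93): heap contents = [13, 46, 93]
push(82): heap contents = [13, 46, 82, 93]
pop() → 13: heap contents = [46, 82, 93]

Answer: 72 65 7 13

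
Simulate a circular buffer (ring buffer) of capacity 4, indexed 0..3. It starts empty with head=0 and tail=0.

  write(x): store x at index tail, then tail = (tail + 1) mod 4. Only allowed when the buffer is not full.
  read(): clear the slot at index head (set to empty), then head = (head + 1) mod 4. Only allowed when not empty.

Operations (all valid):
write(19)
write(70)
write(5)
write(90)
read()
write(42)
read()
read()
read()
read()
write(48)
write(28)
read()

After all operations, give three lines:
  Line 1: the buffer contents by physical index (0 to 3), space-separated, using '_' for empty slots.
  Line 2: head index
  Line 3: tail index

Answer: _ _ 28 _
2
3

Derivation:
write(19): buf=[19 _ _ _], head=0, tail=1, size=1
write(70): buf=[19 70 _ _], head=0, tail=2, size=2
write(5): buf=[19 70 5 _], head=0, tail=3, size=3
write(90): buf=[19 70 5 90], head=0, tail=0, size=4
read(): buf=[_ 70 5 90], head=1, tail=0, size=3
write(42): buf=[42 70 5 90], head=1, tail=1, size=4
read(): buf=[42 _ 5 90], head=2, tail=1, size=3
read(): buf=[42 _ _ 90], head=3, tail=1, size=2
read(): buf=[42 _ _ _], head=0, tail=1, size=1
read(): buf=[_ _ _ _], head=1, tail=1, size=0
write(48): buf=[_ 48 _ _], head=1, tail=2, size=1
write(28): buf=[_ 48 28 _], head=1, tail=3, size=2
read(): buf=[_ _ 28 _], head=2, tail=3, size=1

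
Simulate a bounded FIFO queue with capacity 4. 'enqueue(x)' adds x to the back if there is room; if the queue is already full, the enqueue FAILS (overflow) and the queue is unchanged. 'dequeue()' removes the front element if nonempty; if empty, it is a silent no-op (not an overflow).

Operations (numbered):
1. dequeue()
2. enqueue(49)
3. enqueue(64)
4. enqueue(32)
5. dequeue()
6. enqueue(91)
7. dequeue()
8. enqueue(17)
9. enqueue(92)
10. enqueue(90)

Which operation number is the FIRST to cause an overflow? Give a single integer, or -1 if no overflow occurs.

Answer: 10

Derivation:
1. dequeue(): empty, no-op, size=0
2. enqueue(49): size=1
3. enqueue(64): size=2
4. enqueue(32): size=3
5. dequeue(): size=2
6. enqueue(91): size=3
7. dequeue(): size=2
8. enqueue(17): size=3
9. enqueue(92): size=4
10. enqueue(90): size=4=cap → OVERFLOW (fail)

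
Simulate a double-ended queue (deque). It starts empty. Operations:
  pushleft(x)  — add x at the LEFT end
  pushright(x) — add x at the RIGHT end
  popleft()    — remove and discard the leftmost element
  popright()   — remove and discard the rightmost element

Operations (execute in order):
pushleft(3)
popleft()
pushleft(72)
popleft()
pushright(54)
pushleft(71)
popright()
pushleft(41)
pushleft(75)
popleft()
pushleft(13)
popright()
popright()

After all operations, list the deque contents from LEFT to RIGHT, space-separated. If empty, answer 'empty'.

Answer: 13

Derivation:
pushleft(3): [3]
popleft(): []
pushleft(72): [72]
popleft(): []
pushright(54): [54]
pushleft(71): [71, 54]
popright(): [71]
pushleft(41): [41, 71]
pushleft(75): [75, 41, 71]
popleft(): [41, 71]
pushleft(13): [13, 41, 71]
popright(): [13, 41]
popright(): [13]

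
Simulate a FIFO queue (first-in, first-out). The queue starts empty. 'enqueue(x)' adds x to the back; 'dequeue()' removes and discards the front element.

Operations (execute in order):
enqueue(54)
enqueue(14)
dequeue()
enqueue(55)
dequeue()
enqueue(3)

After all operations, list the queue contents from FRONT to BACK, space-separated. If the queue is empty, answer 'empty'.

enqueue(54): [54]
enqueue(14): [54, 14]
dequeue(): [14]
enqueue(55): [14, 55]
dequeue(): [55]
enqueue(3): [55, 3]

Answer: 55 3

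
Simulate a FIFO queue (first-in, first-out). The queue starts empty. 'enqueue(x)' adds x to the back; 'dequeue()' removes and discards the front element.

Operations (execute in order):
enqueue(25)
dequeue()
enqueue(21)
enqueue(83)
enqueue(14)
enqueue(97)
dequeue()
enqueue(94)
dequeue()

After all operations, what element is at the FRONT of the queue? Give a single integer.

Answer: 14

Derivation:
enqueue(25): queue = [25]
dequeue(): queue = []
enqueue(21): queue = [21]
enqueue(83): queue = [21, 83]
enqueue(14): queue = [21, 83, 14]
enqueue(97): queue = [21, 83, 14, 97]
dequeue(): queue = [83, 14, 97]
enqueue(94): queue = [83, 14, 97, 94]
dequeue(): queue = [14, 97, 94]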